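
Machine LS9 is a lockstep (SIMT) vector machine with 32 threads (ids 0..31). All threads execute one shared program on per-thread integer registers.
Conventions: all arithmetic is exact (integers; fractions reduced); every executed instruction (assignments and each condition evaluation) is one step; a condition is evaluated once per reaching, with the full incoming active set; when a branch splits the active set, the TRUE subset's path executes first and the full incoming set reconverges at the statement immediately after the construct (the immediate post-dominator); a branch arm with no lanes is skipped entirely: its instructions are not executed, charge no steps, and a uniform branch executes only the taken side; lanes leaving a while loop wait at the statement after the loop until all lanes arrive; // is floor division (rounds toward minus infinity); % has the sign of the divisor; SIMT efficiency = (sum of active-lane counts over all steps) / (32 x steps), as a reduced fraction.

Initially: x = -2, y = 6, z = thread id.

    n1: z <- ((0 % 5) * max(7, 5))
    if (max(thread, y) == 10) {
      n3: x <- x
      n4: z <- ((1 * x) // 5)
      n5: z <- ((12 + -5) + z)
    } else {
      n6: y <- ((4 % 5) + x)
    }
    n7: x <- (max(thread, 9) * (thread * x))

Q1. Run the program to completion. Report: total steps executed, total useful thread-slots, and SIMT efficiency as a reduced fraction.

Answer: 7 steps, 130 useful, 65/112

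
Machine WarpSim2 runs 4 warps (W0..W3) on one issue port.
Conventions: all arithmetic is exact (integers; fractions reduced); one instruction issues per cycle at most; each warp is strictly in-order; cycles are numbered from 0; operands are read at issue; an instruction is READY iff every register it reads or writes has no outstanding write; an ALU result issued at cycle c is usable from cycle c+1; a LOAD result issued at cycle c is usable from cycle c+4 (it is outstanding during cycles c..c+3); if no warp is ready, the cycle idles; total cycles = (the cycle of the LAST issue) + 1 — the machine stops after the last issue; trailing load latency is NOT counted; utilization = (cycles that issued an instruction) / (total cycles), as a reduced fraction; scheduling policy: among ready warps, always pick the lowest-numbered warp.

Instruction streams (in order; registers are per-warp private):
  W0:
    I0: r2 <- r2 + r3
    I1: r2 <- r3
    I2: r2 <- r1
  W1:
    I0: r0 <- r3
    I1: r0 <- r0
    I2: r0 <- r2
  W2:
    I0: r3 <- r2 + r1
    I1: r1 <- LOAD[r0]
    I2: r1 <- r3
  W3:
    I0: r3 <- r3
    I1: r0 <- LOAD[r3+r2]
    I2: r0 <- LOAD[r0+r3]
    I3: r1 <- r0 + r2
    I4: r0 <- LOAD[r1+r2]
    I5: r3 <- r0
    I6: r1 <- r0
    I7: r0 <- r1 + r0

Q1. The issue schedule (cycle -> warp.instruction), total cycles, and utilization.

cycle 0: W0.I0
cycle 1: W0.I1
cycle 2: W0.I2
cycle 3: W1.I0
cycle 4: W1.I1
cycle 5: W1.I2
cycle 6: W2.I0
cycle 7: W2.I1
cycle 8: W3.I0
cycle 9: W3.I1
cycle 10: idle
cycle 11: W2.I2
cycle 12: idle
cycle 13: W3.I2
cycle 14: idle
cycle 15: idle
cycle 16: idle
cycle 17: W3.I3
cycle 18: W3.I4
cycle 19: idle
cycle 20: idle
cycle 21: idle
cycle 22: W3.I5
cycle 23: W3.I6
cycle 24: W3.I7

Answer: 25 cycles, utilization 17/25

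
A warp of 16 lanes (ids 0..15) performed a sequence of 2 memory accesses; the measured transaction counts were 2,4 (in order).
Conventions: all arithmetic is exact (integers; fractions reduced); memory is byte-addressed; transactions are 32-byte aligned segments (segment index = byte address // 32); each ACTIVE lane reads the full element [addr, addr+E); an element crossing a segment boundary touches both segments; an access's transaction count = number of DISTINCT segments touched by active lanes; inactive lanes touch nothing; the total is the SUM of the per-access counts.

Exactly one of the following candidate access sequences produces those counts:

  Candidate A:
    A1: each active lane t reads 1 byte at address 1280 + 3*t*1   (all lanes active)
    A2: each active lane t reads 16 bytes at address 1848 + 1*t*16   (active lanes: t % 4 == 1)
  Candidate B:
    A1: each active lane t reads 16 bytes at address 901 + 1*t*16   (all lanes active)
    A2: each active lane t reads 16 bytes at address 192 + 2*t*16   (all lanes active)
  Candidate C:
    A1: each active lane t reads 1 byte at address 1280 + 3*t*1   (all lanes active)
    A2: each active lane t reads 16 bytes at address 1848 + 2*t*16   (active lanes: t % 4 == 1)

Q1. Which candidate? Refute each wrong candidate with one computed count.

B: A1 gives 9 transactions, not 2
C: A2 gives 8 transactions, not 4
A: all counts match (2,4)

Answer: A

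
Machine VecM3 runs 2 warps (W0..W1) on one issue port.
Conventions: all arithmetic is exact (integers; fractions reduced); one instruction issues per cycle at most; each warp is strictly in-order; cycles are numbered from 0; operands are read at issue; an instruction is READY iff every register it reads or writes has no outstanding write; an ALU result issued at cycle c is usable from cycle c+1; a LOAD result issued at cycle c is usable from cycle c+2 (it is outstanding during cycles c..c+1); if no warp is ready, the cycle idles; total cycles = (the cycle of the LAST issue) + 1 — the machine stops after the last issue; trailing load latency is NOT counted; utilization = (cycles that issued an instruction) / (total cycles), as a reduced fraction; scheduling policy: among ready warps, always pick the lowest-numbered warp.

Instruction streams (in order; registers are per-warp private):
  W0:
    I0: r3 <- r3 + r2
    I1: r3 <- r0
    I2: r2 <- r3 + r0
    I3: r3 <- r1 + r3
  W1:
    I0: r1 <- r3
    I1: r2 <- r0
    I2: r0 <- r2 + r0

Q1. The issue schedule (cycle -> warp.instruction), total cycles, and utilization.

cycle 0: W0.I0
cycle 1: W0.I1
cycle 2: W0.I2
cycle 3: W0.I3
cycle 4: W1.I0
cycle 5: W1.I1
cycle 6: W1.I2

Answer: 7 cycles, utilization 1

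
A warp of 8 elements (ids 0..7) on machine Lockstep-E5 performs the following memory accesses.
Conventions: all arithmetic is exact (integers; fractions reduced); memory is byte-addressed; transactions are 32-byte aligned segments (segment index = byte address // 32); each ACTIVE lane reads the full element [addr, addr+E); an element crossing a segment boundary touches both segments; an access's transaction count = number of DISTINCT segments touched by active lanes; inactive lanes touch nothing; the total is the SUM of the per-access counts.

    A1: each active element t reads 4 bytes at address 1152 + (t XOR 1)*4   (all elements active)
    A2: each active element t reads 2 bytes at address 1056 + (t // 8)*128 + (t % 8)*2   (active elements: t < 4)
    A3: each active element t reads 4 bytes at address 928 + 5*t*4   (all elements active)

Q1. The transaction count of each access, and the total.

A1: 1 transaction
A2: 1 transaction
A3: 5 transactions

Answer: 1,1,5; total 7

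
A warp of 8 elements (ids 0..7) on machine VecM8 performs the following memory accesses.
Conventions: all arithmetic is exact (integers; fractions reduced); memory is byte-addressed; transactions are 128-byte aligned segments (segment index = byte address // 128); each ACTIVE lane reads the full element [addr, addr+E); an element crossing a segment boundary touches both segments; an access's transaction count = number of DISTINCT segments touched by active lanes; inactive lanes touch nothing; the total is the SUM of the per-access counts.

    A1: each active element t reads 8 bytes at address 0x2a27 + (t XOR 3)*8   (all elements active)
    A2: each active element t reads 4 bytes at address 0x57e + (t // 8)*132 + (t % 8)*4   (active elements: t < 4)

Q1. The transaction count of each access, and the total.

A1: 1 transaction
A2: 2 transactions

Answer: 1,2; total 3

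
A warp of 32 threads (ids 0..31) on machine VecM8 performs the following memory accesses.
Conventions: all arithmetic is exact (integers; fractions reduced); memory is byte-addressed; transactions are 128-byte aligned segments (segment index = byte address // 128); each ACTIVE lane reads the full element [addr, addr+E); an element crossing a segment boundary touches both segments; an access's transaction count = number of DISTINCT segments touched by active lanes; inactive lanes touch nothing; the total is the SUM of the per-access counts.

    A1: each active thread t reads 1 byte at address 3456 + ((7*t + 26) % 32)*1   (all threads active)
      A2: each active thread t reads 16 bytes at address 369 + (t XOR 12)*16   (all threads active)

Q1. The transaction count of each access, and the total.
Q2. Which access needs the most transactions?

A1: 1 transaction
A2: 5 transactions

Answer: 1,5; total 6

Answer: A2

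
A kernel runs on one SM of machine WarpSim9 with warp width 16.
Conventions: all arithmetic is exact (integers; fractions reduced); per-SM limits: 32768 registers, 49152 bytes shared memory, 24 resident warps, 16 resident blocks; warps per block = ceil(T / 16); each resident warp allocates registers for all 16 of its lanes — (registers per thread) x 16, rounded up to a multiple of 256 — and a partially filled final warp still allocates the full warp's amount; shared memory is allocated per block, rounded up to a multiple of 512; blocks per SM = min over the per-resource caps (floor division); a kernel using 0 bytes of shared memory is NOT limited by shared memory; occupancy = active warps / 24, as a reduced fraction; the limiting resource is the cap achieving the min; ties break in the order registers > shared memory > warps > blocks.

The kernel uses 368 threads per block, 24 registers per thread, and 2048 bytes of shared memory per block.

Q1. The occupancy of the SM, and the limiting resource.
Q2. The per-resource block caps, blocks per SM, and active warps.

Answer: occupancy 23/24, limited by warps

registers: 2 blocks
shared memory: 24 blocks
warps: 1 block
blocks: 16 blocks

Answer: 1 block, 23 active warps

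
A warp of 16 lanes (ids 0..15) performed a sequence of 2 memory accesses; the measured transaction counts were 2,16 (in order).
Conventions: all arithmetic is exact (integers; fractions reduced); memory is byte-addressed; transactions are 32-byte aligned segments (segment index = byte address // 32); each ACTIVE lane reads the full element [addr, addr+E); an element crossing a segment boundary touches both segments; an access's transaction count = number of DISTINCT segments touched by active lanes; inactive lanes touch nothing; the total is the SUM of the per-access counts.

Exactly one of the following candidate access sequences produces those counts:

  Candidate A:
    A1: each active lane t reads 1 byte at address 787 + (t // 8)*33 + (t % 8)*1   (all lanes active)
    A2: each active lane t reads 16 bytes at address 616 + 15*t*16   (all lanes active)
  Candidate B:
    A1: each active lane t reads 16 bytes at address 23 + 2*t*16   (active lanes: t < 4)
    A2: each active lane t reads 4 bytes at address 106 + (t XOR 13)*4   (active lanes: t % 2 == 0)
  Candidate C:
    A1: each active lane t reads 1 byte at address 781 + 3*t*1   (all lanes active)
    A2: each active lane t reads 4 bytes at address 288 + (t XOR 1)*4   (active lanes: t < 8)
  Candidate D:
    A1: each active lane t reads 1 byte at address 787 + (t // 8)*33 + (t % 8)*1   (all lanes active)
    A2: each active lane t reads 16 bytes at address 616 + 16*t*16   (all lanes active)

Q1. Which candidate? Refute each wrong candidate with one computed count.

A: A2 gives 24 transactions, not 16
B: A1 gives 5 transactions, not 2
C: A2 gives 1 transaction, not 16
D: all counts match (2,16)

Answer: D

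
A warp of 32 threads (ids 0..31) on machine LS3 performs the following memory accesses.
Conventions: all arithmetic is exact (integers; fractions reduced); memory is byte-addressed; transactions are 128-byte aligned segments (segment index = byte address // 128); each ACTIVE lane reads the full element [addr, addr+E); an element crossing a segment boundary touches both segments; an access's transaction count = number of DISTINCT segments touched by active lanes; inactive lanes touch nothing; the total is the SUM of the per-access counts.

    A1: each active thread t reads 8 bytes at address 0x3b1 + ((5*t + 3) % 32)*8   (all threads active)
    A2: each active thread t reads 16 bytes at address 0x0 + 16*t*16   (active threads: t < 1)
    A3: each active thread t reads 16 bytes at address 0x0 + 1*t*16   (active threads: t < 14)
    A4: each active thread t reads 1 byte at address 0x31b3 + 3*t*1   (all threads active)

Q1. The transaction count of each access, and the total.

A1: 3 transactions
A2: 1 transaction
A3: 2 transactions
A4: 2 transactions

Answer: 3,1,2,2; total 8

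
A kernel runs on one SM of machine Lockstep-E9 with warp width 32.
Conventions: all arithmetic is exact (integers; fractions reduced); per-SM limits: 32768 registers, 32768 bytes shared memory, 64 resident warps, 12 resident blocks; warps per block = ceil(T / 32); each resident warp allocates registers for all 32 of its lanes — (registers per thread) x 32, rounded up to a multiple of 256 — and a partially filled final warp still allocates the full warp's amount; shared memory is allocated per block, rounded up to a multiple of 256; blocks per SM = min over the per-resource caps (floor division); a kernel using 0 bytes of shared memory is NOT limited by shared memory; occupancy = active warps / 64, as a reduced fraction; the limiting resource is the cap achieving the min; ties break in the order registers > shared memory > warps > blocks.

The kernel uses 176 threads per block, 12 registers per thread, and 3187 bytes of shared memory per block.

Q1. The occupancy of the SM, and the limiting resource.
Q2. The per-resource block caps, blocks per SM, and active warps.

Answer: occupancy 27/32, limited by shared memory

registers: 10 blocks
shared memory: 9 blocks
warps: 10 blocks
blocks: 12 blocks

Answer: 9 blocks, 54 active warps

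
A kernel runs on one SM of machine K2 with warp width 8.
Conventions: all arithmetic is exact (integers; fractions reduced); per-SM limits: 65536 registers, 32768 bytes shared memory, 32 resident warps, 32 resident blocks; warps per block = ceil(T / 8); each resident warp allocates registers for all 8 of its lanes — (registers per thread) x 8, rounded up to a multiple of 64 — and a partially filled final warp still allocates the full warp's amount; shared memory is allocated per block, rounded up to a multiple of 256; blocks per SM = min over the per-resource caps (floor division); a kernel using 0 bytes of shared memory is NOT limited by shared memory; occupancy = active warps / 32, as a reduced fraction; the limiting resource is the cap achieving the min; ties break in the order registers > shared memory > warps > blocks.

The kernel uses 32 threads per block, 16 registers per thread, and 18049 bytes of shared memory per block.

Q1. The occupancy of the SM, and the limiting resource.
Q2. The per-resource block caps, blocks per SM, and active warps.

Answer: occupancy 1/8, limited by shared memory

registers: 128 blocks
shared memory: 1 block
warps: 8 blocks
blocks: 32 blocks

Answer: 1 block, 4 active warps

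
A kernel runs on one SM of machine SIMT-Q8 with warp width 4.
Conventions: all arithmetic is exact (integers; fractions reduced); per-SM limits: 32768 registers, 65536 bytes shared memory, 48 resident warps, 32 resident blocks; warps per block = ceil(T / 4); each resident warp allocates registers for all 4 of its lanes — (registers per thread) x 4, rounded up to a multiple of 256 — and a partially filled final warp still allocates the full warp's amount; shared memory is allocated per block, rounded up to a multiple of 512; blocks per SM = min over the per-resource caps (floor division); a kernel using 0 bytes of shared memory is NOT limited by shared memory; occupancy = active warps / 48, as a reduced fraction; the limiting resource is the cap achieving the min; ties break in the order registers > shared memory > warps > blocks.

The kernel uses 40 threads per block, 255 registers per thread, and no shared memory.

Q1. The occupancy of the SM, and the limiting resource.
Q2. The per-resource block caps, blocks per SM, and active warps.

Answer: occupancy 5/8, limited by registers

registers: 3 blocks
shared memory: no limit (kernel uses none)
warps: 4 blocks
blocks: 32 blocks

Answer: 3 blocks, 30 active warps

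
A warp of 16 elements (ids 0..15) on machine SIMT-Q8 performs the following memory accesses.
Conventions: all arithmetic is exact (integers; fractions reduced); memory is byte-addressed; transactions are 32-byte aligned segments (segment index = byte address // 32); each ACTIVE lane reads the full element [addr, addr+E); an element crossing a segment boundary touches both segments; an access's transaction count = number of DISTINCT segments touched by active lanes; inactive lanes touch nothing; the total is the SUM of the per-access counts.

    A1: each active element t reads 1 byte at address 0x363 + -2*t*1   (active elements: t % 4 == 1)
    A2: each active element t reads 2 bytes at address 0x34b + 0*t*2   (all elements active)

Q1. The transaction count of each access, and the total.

A1: 2 transactions
A2: 1 transaction

Answer: 2,1; total 3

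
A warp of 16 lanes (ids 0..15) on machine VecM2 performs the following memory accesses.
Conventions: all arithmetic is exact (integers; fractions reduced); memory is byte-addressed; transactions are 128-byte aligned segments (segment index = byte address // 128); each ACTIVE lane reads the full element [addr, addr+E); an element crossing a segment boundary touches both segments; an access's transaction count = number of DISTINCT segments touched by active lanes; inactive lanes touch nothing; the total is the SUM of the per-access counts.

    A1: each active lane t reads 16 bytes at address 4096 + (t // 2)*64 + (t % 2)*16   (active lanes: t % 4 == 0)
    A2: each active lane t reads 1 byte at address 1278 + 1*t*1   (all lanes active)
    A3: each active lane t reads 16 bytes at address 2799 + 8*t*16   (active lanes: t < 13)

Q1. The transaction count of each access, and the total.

A1: 4 transactions
A2: 2 transactions
A3: 13 transactions

Answer: 4,2,13; total 19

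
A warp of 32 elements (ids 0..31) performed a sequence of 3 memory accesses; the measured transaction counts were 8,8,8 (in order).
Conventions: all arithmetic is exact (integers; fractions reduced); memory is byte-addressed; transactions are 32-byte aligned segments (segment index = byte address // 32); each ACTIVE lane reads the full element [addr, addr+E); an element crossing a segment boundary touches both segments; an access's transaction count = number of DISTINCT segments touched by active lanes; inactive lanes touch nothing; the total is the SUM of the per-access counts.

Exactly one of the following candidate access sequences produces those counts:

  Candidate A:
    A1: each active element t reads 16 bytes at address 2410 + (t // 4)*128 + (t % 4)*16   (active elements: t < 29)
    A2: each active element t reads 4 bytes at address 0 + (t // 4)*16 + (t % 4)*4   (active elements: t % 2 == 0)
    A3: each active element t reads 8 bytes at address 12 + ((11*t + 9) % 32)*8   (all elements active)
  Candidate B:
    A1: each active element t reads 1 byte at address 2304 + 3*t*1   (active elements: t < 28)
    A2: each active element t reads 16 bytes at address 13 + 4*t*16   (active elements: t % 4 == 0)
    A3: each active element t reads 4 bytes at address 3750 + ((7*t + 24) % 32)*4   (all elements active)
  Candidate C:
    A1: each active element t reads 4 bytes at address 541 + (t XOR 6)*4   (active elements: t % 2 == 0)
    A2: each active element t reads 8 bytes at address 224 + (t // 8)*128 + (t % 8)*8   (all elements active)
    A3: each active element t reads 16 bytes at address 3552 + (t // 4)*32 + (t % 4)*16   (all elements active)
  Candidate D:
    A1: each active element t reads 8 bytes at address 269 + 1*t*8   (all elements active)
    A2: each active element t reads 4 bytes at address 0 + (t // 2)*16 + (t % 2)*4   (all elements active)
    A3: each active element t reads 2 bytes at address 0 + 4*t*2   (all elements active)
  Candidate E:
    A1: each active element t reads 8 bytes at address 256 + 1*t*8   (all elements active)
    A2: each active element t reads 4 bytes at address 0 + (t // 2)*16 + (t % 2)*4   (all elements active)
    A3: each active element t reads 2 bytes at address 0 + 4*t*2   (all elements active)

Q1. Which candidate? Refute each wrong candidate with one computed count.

A: A1 gives 22 transactions, not 8
B: A1 gives 3 transactions, not 8
C: A1 gives 5 transactions, not 8
D: A1 gives 9 transactions, not 8
E: all counts match (8,8,8)

Answer: E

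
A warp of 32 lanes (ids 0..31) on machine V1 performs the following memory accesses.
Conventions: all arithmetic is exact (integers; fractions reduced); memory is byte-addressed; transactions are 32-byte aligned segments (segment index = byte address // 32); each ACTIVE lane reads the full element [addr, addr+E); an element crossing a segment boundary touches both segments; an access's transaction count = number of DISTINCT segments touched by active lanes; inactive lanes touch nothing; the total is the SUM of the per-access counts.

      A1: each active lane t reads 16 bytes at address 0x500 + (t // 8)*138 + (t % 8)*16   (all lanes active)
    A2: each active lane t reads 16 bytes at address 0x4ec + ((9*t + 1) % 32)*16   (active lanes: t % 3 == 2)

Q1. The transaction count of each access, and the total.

A1: 17 transactions
A2: 13 transactions

Answer: 17,13; total 30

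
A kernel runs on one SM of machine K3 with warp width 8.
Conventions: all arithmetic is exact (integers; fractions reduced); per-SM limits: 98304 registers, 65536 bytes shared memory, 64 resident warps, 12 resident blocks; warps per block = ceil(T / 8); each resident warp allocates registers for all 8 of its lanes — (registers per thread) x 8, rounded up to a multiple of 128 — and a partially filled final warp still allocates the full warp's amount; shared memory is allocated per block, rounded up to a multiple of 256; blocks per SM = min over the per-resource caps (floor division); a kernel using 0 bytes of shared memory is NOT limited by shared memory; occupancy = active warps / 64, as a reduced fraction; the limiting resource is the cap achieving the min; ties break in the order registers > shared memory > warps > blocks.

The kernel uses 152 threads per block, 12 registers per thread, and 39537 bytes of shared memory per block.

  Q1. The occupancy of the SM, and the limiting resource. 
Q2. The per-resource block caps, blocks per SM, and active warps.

Answer: occupancy 19/64, limited by shared memory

registers: 40 blocks
shared memory: 1 block
warps: 3 blocks
blocks: 12 blocks

Answer: 1 block, 19 active warps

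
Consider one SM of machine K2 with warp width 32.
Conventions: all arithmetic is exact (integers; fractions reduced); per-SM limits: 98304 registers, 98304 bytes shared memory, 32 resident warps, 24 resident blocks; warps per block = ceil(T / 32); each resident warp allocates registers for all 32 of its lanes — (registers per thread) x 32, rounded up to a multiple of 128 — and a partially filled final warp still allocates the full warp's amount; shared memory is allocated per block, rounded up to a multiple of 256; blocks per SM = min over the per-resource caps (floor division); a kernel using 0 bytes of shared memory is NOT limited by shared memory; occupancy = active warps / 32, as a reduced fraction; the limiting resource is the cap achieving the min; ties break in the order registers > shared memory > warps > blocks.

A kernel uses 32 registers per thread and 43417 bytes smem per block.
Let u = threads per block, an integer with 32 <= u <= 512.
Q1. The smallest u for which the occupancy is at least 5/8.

Answer: u = 289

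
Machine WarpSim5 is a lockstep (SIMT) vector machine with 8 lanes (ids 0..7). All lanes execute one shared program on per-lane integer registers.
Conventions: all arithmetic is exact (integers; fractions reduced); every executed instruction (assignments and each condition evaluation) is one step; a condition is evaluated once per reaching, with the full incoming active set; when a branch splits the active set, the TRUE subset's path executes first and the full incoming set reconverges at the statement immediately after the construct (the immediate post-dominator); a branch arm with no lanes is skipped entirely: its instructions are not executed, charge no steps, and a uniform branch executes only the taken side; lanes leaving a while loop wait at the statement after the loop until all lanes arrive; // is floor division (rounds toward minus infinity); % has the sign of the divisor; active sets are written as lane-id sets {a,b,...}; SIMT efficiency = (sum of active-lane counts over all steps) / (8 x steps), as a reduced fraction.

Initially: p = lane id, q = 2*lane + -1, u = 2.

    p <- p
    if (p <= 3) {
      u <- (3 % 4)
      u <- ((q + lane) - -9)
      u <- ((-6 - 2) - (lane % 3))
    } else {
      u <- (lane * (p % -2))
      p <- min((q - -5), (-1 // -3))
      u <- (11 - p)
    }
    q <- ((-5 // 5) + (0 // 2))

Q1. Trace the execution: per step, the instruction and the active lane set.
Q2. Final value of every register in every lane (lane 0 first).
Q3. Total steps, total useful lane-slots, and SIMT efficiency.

step 0: p <- p                       {0,1,2,3,4,5,6,7}
step 1: eval (p <= 3)                {0,1,2,3,4,5,6,7}
step 2: u <- (3 % 4)                 {0,1,2,3}
step 3: u <- ((q + lane) - -9)       {0,1,2,3}
step 4: u <- ((-6 - 2) - (lane % 3)) {0,1,2,3}
step 5: u <- (lane * (p % -2))       {4,5,6,7}
step 6: p <- min((q - -5), (-1 // -3)) {4,5,6,7}
step 7: u <- (11 - p)                {4,5,6,7}
step 8: q <- ((-5 // 5) + (0 // 2))  {0,1,2,3,4,5,6,7}

Answer: 9 steps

p: 0,1,2,3,0,0,0,0
q: -1,-1,-1,-1,-1,-1,-1,-1
u: -8,-9,-10,-8,11,11,11,11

steps = 9; useful = 48; efficiency = 48/72 = 2/3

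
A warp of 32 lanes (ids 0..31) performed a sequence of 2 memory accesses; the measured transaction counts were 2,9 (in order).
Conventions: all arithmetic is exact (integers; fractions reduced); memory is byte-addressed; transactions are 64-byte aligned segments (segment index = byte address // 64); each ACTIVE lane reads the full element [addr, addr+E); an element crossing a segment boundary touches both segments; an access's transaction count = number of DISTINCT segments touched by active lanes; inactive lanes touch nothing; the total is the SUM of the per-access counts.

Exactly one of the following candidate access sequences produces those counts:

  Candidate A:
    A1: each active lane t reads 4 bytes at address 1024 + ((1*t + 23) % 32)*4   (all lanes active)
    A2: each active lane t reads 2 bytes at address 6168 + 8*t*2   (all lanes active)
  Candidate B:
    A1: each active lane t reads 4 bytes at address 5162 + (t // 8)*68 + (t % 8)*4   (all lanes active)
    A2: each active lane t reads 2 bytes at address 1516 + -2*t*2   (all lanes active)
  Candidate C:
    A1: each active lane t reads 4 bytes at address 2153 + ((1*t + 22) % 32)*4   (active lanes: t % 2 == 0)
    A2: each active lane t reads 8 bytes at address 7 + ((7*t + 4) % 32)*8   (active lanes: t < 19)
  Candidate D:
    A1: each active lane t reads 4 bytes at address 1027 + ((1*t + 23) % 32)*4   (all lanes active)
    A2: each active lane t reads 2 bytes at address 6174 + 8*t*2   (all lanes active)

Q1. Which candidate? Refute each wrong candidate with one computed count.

B: A1 gives 5 transactions, not 2
C: A1 gives 3 transactions, not 2
D: A1 gives 3 transactions, not 2
A: all counts match (2,9)

Answer: A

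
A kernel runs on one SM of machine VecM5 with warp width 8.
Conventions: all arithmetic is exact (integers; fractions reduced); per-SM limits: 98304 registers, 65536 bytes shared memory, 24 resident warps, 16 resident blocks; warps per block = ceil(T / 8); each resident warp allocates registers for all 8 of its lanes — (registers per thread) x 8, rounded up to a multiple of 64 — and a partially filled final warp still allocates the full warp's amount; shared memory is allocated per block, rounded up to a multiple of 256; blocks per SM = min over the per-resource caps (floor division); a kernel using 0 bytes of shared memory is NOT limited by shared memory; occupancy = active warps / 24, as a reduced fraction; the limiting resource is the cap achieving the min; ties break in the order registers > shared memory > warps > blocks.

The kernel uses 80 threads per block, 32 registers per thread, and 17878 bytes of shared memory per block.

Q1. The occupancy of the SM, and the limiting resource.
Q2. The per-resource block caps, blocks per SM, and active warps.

Answer: occupancy 5/6, limited by warps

registers: 38 blocks
shared memory: 3 blocks
warps: 2 blocks
blocks: 16 blocks

Answer: 2 blocks, 20 active warps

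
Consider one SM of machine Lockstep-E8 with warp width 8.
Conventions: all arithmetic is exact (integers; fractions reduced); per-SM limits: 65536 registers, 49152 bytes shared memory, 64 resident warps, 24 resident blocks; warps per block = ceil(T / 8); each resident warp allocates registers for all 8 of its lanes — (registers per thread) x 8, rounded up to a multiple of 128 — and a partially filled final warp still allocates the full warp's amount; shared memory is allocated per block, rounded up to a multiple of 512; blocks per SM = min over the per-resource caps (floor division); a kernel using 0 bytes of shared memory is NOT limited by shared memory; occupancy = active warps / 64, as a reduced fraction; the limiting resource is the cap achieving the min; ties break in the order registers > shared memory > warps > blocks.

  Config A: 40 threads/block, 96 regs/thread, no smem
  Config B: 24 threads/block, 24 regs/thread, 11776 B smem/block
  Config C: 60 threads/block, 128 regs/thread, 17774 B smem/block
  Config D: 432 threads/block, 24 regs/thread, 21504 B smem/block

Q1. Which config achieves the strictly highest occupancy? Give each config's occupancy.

occupancies: A 15/16, B 3/16, C 1/4, D 27/32

Answer: A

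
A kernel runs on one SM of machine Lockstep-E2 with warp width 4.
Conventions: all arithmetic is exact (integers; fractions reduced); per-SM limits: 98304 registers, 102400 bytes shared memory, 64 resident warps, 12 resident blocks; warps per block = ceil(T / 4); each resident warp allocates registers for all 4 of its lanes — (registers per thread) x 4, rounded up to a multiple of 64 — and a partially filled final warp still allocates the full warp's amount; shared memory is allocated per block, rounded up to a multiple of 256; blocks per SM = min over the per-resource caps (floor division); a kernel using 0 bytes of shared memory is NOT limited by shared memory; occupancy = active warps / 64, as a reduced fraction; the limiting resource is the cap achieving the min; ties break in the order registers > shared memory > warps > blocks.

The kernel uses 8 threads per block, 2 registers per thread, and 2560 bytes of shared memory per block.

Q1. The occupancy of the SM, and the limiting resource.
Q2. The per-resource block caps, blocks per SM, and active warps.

Answer: occupancy 3/8, limited by blocks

registers: 768 blocks
shared memory: 40 blocks
warps: 32 blocks
blocks: 12 blocks

Answer: 12 blocks, 24 active warps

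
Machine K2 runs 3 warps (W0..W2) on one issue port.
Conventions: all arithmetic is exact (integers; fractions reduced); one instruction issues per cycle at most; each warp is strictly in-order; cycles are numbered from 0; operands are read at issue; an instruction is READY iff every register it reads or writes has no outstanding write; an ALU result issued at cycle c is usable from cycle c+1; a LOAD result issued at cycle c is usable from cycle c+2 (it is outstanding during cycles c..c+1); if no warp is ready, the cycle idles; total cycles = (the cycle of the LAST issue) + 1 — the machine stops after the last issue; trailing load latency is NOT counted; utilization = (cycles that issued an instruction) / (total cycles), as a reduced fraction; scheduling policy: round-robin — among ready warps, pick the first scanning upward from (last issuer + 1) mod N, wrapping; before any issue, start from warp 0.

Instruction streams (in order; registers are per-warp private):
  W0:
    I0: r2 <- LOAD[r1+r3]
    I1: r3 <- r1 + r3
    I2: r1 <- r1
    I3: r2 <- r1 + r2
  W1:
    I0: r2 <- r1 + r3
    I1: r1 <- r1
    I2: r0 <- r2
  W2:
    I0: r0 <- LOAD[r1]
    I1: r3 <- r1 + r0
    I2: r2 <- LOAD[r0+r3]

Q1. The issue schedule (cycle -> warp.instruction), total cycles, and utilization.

cycle 0: W0.I0
cycle 1: W1.I0
cycle 2: W2.I0
cycle 3: W0.I1
cycle 4: W1.I1
cycle 5: W2.I1
cycle 6: W0.I2
cycle 7: W1.I2
cycle 8: W2.I2
cycle 9: W0.I3

Answer: 10 cycles, utilization 1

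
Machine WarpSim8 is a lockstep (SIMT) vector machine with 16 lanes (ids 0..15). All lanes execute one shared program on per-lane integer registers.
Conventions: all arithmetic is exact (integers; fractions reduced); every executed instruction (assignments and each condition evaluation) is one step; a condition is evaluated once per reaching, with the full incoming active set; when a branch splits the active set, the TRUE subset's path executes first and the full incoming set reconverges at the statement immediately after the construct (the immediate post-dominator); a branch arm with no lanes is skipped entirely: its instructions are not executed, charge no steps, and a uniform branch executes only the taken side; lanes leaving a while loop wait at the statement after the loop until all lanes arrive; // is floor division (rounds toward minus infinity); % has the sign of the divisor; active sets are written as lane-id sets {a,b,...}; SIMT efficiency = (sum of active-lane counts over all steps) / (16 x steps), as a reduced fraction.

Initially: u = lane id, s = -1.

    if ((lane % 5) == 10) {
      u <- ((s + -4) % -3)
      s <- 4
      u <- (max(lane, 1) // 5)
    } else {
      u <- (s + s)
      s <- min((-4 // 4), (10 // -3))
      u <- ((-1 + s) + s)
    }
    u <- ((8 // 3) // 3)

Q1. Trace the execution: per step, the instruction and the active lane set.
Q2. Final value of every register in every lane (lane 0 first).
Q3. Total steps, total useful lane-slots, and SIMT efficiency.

step 0: eval ((lane % 5) == 10)      {0,1,2,3,4,5,6,7,8,9,10,11,12,13,14,15}
step 1: u <- (s + s)                 {0,1,2,3,4,5,6,7,8,9,10,11,12,13,14,15}
step 2: s <- min((-4 // 4), (10 // -3)) {0,1,2,3,4,5,6,7,8,9,10,11,12,13,14,15}
step 3: u <- ((-1 + s) + s)          {0,1,2,3,4,5,6,7,8,9,10,11,12,13,14,15}
step 4: u <- ((8 // 3) // 3)         {0,1,2,3,4,5,6,7,8,9,10,11,12,13,14,15}

Answer: 5 steps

u: 0,0,0,0,0,0,0,0,0,0,0,0,0,0,0,0
s: -4,-4,-4,-4,-4,-4,-4,-4,-4,-4,-4,-4,-4,-4,-4,-4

steps = 5; useful = 80; efficiency = 80/80 = 1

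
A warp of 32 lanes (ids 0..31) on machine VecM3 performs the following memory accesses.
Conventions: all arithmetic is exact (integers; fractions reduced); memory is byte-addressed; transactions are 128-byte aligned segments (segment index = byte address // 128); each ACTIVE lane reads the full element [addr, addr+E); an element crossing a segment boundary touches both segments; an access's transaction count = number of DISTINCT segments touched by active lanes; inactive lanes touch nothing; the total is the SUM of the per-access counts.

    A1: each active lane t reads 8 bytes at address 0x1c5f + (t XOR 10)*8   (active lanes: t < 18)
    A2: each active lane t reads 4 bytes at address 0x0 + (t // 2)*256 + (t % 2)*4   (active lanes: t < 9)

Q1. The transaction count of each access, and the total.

A1: 3 transactions
A2: 5 transactions

Answer: 3,5; total 8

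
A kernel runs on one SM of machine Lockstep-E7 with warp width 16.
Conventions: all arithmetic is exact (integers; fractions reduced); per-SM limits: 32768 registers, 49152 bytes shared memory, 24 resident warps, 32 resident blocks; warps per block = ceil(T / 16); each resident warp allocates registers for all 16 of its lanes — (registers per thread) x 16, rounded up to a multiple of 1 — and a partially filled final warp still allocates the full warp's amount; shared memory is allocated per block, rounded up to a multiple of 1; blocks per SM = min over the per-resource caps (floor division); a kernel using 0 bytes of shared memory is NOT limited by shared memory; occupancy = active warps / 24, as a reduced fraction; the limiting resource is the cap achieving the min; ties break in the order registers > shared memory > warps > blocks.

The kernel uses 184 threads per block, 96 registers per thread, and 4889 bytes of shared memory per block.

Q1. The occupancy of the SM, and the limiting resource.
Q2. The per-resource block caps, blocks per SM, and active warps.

Answer: occupancy 1/2, limited by registers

registers: 1 block
shared memory: 10 blocks
warps: 2 blocks
blocks: 32 blocks

Answer: 1 block, 12 active warps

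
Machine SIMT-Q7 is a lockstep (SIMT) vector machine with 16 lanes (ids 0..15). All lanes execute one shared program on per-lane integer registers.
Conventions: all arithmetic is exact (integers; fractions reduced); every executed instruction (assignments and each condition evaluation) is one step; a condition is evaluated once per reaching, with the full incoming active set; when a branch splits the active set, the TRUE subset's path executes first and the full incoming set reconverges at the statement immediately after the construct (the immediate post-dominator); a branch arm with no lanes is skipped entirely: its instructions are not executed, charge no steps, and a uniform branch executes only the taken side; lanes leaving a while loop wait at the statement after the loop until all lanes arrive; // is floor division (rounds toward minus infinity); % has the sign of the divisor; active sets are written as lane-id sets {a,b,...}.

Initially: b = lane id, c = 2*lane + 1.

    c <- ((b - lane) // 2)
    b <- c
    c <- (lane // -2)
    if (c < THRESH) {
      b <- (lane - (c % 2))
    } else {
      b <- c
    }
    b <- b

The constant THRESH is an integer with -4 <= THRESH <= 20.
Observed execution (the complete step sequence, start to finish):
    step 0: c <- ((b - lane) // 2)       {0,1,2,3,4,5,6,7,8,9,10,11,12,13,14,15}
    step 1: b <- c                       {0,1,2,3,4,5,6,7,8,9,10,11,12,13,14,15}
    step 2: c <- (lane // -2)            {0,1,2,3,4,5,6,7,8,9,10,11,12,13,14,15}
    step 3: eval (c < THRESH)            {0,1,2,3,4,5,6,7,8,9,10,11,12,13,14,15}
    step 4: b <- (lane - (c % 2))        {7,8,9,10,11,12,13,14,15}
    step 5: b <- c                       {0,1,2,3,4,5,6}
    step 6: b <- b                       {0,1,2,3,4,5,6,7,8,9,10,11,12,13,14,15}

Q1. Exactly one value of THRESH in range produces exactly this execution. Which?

Answer: THRESH = -3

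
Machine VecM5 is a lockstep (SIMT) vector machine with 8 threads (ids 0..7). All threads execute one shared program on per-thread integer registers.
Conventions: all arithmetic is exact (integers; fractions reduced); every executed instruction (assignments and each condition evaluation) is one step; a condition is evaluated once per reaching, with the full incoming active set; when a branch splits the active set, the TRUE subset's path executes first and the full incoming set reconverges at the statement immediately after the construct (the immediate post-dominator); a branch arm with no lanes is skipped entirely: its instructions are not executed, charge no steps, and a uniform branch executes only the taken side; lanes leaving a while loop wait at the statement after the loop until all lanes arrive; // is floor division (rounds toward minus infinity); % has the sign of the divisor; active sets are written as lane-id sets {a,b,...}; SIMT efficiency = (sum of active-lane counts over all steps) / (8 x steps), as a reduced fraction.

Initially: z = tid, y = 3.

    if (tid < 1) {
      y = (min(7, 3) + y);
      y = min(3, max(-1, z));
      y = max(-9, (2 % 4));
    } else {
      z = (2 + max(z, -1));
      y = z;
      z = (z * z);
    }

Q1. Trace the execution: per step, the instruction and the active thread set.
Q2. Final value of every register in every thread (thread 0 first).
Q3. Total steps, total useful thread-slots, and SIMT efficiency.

step 0: eval (tid < 1)               {0,1,2,3,4,5,6,7}
step 1: y <- (min(7, 3) + y)         {0}
step 2: y <- min(3, max(-1, z))      {0}
step 3: y <- max(-9, (2 % 4))        {0}
step 4: z <- (2 + max(z, -1))        {1,2,3,4,5,6,7}
step 5: y <- z                       {1,2,3,4,5,6,7}
step 6: z <- (z * z)                 {1,2,3,4,5,6,7}

Answer: 7 steps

z: 0,9,16,25,36,49,64,81
y: 2,3,4,5,6,7,8,9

steps = 7; useful = 32; efficiency = 32/56 = 4/7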